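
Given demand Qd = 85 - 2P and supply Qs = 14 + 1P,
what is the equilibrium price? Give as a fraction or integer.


At equilibrium, Qd = Qs.
85 - 2P = 14 + 1P
85 - 14 = 2P + 1P
71 = 3P
P* = 71/3 = 71/3

71/3


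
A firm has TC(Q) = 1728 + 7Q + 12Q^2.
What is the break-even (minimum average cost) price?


AC(Q) = 1728/Q + 7 + 12Q
To minimize: dAC/dQ = -1728/Q^2 + 12 = 0
Q^2 = 1728/12 = 144
Q* = 12
Min AC = 1728/12 + 7 + 12*12
Min AC = 144 + 7 + 144 = 295

295


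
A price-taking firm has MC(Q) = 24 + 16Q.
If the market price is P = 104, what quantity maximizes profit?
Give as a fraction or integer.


In perfect competition, profit is maximized where P = MC.
104 = 24 + 16Q
80 = 16Q
Q* = 80/16 = 5

5


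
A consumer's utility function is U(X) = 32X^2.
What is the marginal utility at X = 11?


MU = dU/dX = 32*2*X^(2-1)
MU = 64*X^1
At X = 11:
MU = 64 * 11^1
MU = 64 * 11 = 704

704


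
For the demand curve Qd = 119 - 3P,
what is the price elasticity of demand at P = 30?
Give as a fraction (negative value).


dQ/dP = -3
At P = 30: Q = 119 - 3*30 = 29
E = (dQ/dP)(P/Q) = (-3)(30/29) = -90/29

-90/29


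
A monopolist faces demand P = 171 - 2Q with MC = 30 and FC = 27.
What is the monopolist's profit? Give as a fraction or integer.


MR = MC: 171 - 4Q = 30
Q* = 141/4
P* = 171 - 2*141/4 = 201/2
Profit = (P* - MC)*Q* - FC
= (201/2 - 30)*141/4 - 27
= 141/2*141/4 - 27
= 19881/8 - 27 = 19665/8

19665/8


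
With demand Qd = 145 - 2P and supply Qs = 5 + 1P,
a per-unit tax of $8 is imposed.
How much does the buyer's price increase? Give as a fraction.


With a per-unit tax, the buyer's price increase depends on relative slopes.
Supply slope: d = 1, Demand slope: b = 2
Buyer's price increase = d * tax / (b + d)
= 1 * 8 / (2 + 1)
= 8 / 3 = 8/3

8/3


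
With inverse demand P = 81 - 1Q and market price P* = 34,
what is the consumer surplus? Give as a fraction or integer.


Maximum willingness to pay (at Q=0): P_max = 81
Quantity demanded at P* = 34:
Q* = (81 - 34)/1 = 47
CS = (1/2) * Q* * (P_max - P*)
CS = (1/2) * 47 * (81 - 34)
CS = (1/2) * 47 * 47 = 2209/2

2209/2


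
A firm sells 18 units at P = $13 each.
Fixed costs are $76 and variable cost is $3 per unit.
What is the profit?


Total Revenue = P * Q = 13 * 18 = $234
Total Cost = FC + VC*Q = 76 + 3*18 = $130
Profit = TR - TC = 234 - 130 = $104

$104


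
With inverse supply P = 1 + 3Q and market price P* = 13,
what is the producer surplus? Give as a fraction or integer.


Minimum supply price (at Q=0): P_min = 1
Quantity supplied at P* = 13:
Q* = (13 - 1)/3 = 4
PS = (1/2) * Q* * (P* - P_min)
PS = (1/2) * 4 * (13 - 1)
PS = (1/2) * 4 * 12 = 24

24


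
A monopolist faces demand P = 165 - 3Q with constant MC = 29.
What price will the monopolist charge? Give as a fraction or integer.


MR = 165 - 6Q
Set MR = MC: 165 - 6Q = 29
Q* = 68/3
Substitute into demand:
P* = 165 - 3*68/3 = 97

97


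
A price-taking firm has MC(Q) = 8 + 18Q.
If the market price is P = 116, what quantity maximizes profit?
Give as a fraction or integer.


In perfect competition, profit is maximized where P = MC.
116 = 8 + 18Q
108 = 18Q
Q* = 108/18 = 6

6


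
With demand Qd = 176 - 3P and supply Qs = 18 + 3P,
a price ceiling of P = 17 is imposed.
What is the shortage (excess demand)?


At P = 17:
Qd = 176 - 3*17 = 125
Qs = 18 + 3*17 = 69
Shortage = Qd - Qs = 125 - 69 = 56

56


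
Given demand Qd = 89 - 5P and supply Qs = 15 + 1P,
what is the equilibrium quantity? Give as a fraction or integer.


First find equilibrium price:
89 - 5P = 15 + 1P
P* = 74/6 = 37/3
Then substitute into demand:
Q* = 89 - 5 * 37/3 = 82/3

82/3


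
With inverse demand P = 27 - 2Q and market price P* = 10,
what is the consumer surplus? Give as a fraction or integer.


Maximum willingness to pay (at Q=0): P_max = 27
Quantity demanded at P* = 10:
Q* = (27 - 10)/2 = 17/2
CS = (1/2) * Q* * (P_max - P*)
CS = (1/2) * 17/2 * (27 - 10)
CS = (1/2) * 17/2 * 17 = 289/4

289/4


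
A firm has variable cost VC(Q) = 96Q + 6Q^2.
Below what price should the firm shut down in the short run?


AVC(Q) = VC(Q)/Q = 96 + 6Q
AVC is increasing in Q, so minimum AVC is at Q -> 0+.
Min AVC = 96
The firm should shut down if P < 96.

96


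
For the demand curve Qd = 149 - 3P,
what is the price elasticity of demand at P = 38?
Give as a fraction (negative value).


dQ/dP = -3
At P = 38: Q = 149 - 3*38 = 35
E = (dQ/dP)(P/Q) = (-3)(38/35) = -114/35

-114/35


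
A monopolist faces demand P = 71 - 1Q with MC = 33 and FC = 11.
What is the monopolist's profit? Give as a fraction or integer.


MR = MC: 71 - 2Q = 33
Q* = 19
P* = 71 - 1*19 = 52
Profit = (P* - MC)*Q* - FC
= (52 - 33)*19 - 11
= 19*19 - 11
= 361 - 11 = 350

350


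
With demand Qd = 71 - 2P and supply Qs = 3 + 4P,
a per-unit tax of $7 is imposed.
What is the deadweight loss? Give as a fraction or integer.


Pre-tax equilibrium quantity: Q* = 145/3
Post-tax equilibrium quantity: Q_tax = 39
Reduction in quantity: Q* - Q_tax = 28/3
DWL = (1/2) * tax * (Q* - Q_tax)
DWL = (1/2) * 7 * 28/3 = 98/3

98/3


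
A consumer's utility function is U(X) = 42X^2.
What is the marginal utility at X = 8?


MU = dU/dX = 42*2*X^(2-1)
MU = 84*X^1
At X = 8:
MU = 84 * 8^1
MU = 84 * 8 = 672

672


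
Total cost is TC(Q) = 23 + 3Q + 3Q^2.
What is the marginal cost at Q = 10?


MC = dTC/dQ = 3 + 2*3*Q
At Q = 10:
MC = 3 + 6*10
MC = 3 + 60 = 63

63


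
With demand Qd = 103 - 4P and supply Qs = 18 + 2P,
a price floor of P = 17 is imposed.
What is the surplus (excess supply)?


At P = 17:
Qd = 103 - 4*17 = 35
Qs = 18 + 2*17 = 52
Surplus = Qs - Qd = 52 - 35 = 17

17


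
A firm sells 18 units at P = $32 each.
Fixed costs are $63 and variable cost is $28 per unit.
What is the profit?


Total Revenue = P * Q = 32 * 18 = $576
Total Cost = FC + VC*Q = 63 + 28*18 = $567
Profit = TR - TC = 576 - 567 = $9

$9


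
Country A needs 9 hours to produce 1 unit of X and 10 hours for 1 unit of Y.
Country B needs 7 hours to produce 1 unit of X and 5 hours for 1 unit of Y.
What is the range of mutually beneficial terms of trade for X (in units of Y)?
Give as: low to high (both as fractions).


Opportunity cost of X for Country A = hours_X / hours_Y = 9/10 = 9/10 units of Y
Opportunity cost of X for Country B = hours_X / hours_Y = 7/5 = 7/5 units of Y
Terms of trade must be between the two opportunity costs.
Range: 9/10 to 7/5

9/10 to 7/5


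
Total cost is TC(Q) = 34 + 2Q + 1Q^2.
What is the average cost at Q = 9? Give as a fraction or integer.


TC(9) = 34 + 2*9 + 1*9^2
TC(9) = 34 + 18 + 81 = 133
AC = TC/Q = 133/9 = 133/9

133/9


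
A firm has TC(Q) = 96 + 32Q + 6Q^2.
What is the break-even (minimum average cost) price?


AC(Q) = 96/Q + 32 + 6Q
To minimize: dAC/dQ = -96/Q^2 + 6 = 0
Q^2 = 96/6 = 16
Q* = 4
Min AC = 96/4 + 32 + 6*4
Min AC = 24 + 32 + 24 = 80

80


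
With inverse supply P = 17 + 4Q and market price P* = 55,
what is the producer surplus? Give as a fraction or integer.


Minimum supply price (at Q=0): P_min = 17
Quantity supplied at P* = 55:
Q* = (55 - 17)/4 = 19/2
PS = (1/2) * Q* * (P* - P_min)
PS = (1/2) * 19/2 * (55 - 17)
PS = (1/2) * 19/2 * 38 = 361/2

361/2


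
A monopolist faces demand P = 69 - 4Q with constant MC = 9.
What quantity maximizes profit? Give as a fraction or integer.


TR = P*Q = (69 - 4Q)Q = 69Q - 4Q^2
MR = dTR/dQ = 69 - 8Q
Set MR = MC:
69 - 8Q = 9
60 = 8Q
Q* = 60/8 = 15/2

15/2


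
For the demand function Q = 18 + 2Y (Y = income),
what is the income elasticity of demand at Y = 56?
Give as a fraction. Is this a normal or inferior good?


dQ/dY = 2
At Y = 56: Q = 18 + 2*56 = 130
Ey = (dQ/dY)(Y/Q) = 2 * 56 / 130 = 56/65
Since Ey > 0, this is a normal good.

56/65 (normal good)


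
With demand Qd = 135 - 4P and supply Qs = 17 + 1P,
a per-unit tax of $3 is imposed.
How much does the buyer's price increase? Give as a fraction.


With a per-unit tax, the buyer's price increase depends on relative slopes.
Supply slope: d = 1, Demand slope: b = 4
Buyer's price increase = d * tax / (b + d)
= 1 * 3 / (4 + 1)
= 3 / 5 = 3/5

3/5


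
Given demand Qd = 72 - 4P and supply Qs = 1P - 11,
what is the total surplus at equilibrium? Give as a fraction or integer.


Find equilibrium: 72 - 4P = 1P - 11
72 + 11 = 5P
P* = 83/5 = 83/5
Q* = 1*83/5 - 11 = 28/5
Inverse demand: P = 18 - Q/4, so P_max = 18
Inverse supply: P = 11 + Q/1, so P_min = 11
CS = (1/2) * 28/5 * (18 - 83/5) = 98/25
PS = (1/2) * 28/5 * (83/5 - 11) = 392/25
TS = CS + PS = 98/25 + 392/25 = 98/5

98/5


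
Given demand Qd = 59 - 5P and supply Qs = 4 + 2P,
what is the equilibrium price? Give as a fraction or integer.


At equilibrium, Qd = Qs.
59 - 5P = 4 + 2P
59 - 4 = 5P + 2P
55 = 7P
P* = 55/7 = 55/7

55/7


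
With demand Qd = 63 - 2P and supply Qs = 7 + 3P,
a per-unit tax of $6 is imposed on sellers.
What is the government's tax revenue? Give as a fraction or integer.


With tax on sellers, new supply: Qs' = 7 + 3(P - 6)
= 3P - 11
New equilibrium quantity:
Q_new = 167/5
Tax revenue = tax * Q_new = 6 * 167/5 = 1002/5

1002/5


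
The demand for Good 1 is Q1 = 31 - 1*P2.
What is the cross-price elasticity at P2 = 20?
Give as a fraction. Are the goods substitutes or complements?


dQ1/dP2 = -1
At P2 = 20: Q1 = 31 - 1*20 = 11
Exy = (dQ1/dP2)(P2/Q1) = -1 * 20 / 11 = -20/11
Since Exy < 0, the goods are complements.

-20/11 (complements)


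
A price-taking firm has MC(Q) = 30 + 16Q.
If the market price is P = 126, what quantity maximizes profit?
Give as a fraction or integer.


In perfect competition, profit is maximized where P = MC.
126 = 30 + 16Q
96 = 16Q
Q* = 96/16 = 6

6


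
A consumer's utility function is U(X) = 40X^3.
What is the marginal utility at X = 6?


MU = dU/dX = 40*3*X^(3-1)
MU = 120*X^2
At X = 6:
MU = 120 * 6^2
MU = 120 * 36 = 4320

4320


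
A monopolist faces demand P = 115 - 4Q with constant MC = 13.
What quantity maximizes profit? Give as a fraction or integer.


TR = P*Q = (115 - 4Q)Q = 115Q - 4Q^2
MR = dTR/dQ = 115 - 8Q
Set MR = MC:
115 - 8Q = 13
102 = 8Q
Q* = 102/8 = 51/4

51/4


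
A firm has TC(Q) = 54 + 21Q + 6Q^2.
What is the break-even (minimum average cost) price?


AC(Q) = 54/Q + 21 + 6Q
To minimize: dAC/dQ = -54/Q^2 + 6 = 0
Q^2 = 54/6 = 9
Q* = 3
Min AC = 54/3 + 21 + 6*3
Min AC = 18 + 21 + 18 = 57

57


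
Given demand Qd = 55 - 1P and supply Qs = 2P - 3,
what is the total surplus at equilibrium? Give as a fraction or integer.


Find equilibrium: 55 - 1P = 2P - 3
55 + 3 = 3P
P* = 58/3 = 58/3
Q* = 2*58/3 - 3 = 107/3
Inverse demand: P = 55 - Q/1, so P_max = 55
Inverse supply: P = 3/2 + Q/2, so P_min = 3/2
CS = (1/2) * 107/3 * (55 - 58/3) = 11449/18
PS = (1/2) * 107/3 * (58/3 - 3/2) = 11449/36
TS = CS + PS = 11449/18 + 11449/36 = 11449/12

11449/12


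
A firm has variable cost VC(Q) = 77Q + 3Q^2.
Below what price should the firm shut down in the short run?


AVC(Q) = VC(Q)/Q = 77 + 3Q
AVC is increasing in Q, so minimum AVC is at Q -> 0+.
Min AVC = 77
The firm should shut down if P < 77.

77


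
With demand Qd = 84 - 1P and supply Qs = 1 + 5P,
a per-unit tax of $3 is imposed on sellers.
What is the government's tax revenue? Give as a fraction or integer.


With tax on sellers, new supply: Qs' = 1 + 5(P - 3)
= 5P - 14
New equilibrium quantity:
Q_new = 203/3
Tax revenue = tax * Q_new = 3 * 203/3 = 203

203


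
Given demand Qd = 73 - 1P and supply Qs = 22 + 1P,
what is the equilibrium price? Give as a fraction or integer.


At equilibrium, Qd = Qs.
73 - 1P = 22 + 1P
73 - 22 = 1P + 1P
51 = 2P
P* = 51/2 = 51/2

51/2


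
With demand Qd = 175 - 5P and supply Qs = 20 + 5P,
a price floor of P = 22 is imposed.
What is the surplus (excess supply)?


At P = 22:
Qd = 175 - 5*22 = 65
Qs = 20 + 5*22 = 130
Surplus = Qs - Qd = 130 - 65 = 65

65


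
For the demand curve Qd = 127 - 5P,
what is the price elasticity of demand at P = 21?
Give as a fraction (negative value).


dQ/dP = -5
At P = 21: Q = 127 - 5*21 = 22
E = (dQ/dP)(P/Q) = (-5)(21/22) = -105/22

-105/22


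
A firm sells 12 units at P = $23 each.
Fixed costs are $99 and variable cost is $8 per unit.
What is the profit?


Total Revenue = P * Q = 23 * 12 = $276
Total Cost = FC + VC*Q = 99 + 8*12 = $195
Profit = TR - TC = 276 - 195 = $81

$81


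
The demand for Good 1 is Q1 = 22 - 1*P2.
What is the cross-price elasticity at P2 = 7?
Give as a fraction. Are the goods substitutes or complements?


dQ1/dP2 = -1
At P2 = 7: Q1 = 22 - 1*7 = 15
Exy = (dQ1/dP2)(P2/Q1) = -1 * 7 / 15 = -7/15
Since Exy < 0, the goods are complements.

-7/15 (complements)


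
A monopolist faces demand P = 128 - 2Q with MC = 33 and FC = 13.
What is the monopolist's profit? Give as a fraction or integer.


MR = MC: 128 - 4Q = 33
Q* = 95/4
P* = 128 - 2*95/4 = 161/2
Profit = (P* - MC)*Q* - FC
= (161/2 - 33)*95/4 - 13
= 95/2*95/4 - 13
= 9025/8 - 13 = 8921/8

8921/8


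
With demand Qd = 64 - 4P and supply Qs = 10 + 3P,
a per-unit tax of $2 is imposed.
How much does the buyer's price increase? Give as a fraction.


With a per-unit tax, the buyer's price increase depends on relative slopes.
Supply slope: d = 3, Demand slope: b = 4
Buyer's price increase = d * tax / (b + d)
= 3 * 2 / (4 + 3)
= 6 / 7 = 6/7

6/7


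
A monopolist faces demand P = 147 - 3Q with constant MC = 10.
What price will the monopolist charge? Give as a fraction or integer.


MR = 147 - 6Q
Set MR = MC: 147 - 6Q = 10
Q* = 137/6
Substitute into demand:
P* = 147 - 3*137/6 = 157/2

157/2


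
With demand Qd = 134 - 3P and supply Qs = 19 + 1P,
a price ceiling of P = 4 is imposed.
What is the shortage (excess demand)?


At P = 4:
Qd = 134 - 3*4 = 122
Qs = 19 + 1*4 = 23
Shortage = Qd - Qs = 122 - 23 = 99

99


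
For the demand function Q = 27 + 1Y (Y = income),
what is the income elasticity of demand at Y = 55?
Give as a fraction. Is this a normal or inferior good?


dQ/dY = 1
At Y = 55: Q = 27 + 1*55 = 82
Ey = (dQ/dY)(Y/Q) = 1 * 55 / 82 = 55/82
Since Ey > 0, this is a normal good.

55/82 (normal good)


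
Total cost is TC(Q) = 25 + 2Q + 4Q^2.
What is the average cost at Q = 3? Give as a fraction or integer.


TC(3) = 25 + 2*3 + 4*3^2
TC(3) = 25 + 6 + 36 = 67
AC = TC/Q = 67/3 = 67/3

67/3


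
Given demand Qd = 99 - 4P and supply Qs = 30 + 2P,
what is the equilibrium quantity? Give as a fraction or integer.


First find equilibrium price:
99 - 4P = 30 + 2P
P* = 69/6 = 23/2
Then substitute into demand:
Q* = 99 - 4 * 23/2 = 53

53


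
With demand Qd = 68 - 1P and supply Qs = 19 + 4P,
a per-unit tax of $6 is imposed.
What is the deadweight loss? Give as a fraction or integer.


Pre-tax equilibrium quantity: Q* = 291/5
Post-tax equilibrium quantity: Q_tax = 267/5
Reduction in quantity: Q* - Q_tax = 24/5
DWL = (1/2) * tax * (Q* - Q_tax)
DWL = (1/2) * 6 * 24/5 = 72/5

72/5


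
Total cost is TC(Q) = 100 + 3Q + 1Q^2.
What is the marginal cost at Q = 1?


MC = dTC/dQ = 3 + 2*1*Q
At Q = 1:
MC = 3 + 2*1
MC = 3 + 2 = 5

5


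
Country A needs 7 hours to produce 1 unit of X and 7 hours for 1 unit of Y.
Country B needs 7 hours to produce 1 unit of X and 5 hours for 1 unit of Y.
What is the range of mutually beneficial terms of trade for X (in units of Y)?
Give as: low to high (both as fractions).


Opportunity cost of X for Country A = hours_X / hours_Y = 7/7 = 1 units of Y
Opportunity cost of X for Country B = hours_X / hours_Y = 7/5 = 7/5 units of Y
Terms of trade must be between the two opportunity costs.
Range: 1 to 7/5

1 to 7/5


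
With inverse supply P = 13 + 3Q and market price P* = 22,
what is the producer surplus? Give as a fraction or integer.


Minimum supply price (at Q=0): P_min = 13
Quantity supplied at P* = 22:
Q* = (22 - 13)/3 = 3
PS = (1/2) * Q* * (P* - P_min)
PS = (1/2) * 3 * (22 - 13)
PS = (1/2) * 3 * 9 = 27/2

27/2


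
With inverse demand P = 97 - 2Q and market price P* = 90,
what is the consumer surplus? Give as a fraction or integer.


Maximum willingness to pay (at Q=0): P_max = 97
Quantity demanded at P* = 90:
Q* = (97 - 90)/2 = 7/2
CS = (1/2) * Q* * (P_max - P*)
CS = (1/2) * 7/2 * (97 - 90)
CS = (1/2) * 7/2 * 7 = 49/4

49/4


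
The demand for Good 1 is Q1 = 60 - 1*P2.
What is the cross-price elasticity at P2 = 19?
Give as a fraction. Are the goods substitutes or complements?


dQ1/dP2 = -1
At P2 = 19: Q1 = 60 - 1*19 = 41
Exy = (dQ1/dP2)(P2/Q1) = -1 * 19 / 41 = -19/41
Since Exy < 0, the goods are complements.

-19/41 (complements)


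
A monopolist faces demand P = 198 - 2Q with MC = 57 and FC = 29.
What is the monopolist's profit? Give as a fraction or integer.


MR = MC: 198 - 4Q = 57
Q* = 141/4
P* = 198 - 2*141/4 = 255/2
Profit = (P* - MC)*Q* - FC
= (255/2 - 57)*141/4 - 29
= 141/2*141/4 - 29
= 19881/8 - 29 = 19649/8

19649/8


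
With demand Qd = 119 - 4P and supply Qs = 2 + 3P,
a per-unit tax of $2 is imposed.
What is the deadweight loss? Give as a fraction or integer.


Pre-tax equilibrium quantity: Q* = 365/7
Post-tax equilibrium quantity: Q_tax = 341/7
Reduction in quantity: Q* - Q_tax = 24/7
DWL = (1/2) * tax * (Q* - Q_tax)
DWL = (1/2) * 2 * 24/7 = 24/7

24/7


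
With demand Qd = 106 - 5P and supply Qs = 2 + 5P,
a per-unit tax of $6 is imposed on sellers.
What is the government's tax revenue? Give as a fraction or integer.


With tax on sellers, new supply: Qs' = 2 + 5(P - 6)
= 5P - 28
New equilibrium quantity:
Q_new = 39
Tax revenue = tax * Q_new = 6 * 39 = 234

234


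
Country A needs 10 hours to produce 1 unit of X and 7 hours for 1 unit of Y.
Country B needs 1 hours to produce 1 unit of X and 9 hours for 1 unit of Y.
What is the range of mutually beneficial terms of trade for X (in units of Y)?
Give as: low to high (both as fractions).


Opportunity cost of X for Country A = hours_X / hours_Y = 10/7 = 10/7 units of Y
Opportunity cost of X for Country B = hours_X / hours_Y = 1/9 = 1/9 units of Y
Terms of trade must be between the two opportunity costs.
Range: 1/9 to 10/7

1/9 to 10/7


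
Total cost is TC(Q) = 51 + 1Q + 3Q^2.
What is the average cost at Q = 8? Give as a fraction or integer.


TC(8) = 51 + 1*8 + 3*8^2
TC(8) = 51 + 8 + 192 = 251
AC = TC/Q = 251/8 = 251/8

251/8


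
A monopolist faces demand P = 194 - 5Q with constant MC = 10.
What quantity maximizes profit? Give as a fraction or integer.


TR = P*Q = (194 - 5Q)Q = 194Q - 5Q^2
MR = dTR/dQ = 194 - 10Q
Set MR = MC:
194 - 10Q = 10
184 = 10Q
Q* = 184/10 = 92/5

92/5


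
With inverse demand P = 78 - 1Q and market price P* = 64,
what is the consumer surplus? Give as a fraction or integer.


Maximum willingness to pay (at Q=0): P_max = 78
Quantity demanded at P* = 64:
Q* = (78 - 64)/1 = 14
CS = (1/2) * Q* * (P_max - P*)
CS = (1/2) * 14 * (78 - 64)
CS = (1/2) * 14 * 14 = 98

98


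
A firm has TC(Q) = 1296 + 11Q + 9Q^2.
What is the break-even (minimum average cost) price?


AC(Q) = 1296/Q + 11 + 9Q
To minimize: dAC/dQ = -1296/Q^2 + 9 = 0
Q^2 = 1296/9 = 144
Q* = 12
Min AC = 1296/12 + 11 + 9*12
Min AC = 108 + 11 + 108 = 227

227


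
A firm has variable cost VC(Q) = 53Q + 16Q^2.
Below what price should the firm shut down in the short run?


AVC(Q) = VC(Q)/Q = 53 + 16Q
AVC is increasing in Q, so minimum AVC is at Q -> 0+.
Min AVC = 53
The firm should shut down if P < 53.

53


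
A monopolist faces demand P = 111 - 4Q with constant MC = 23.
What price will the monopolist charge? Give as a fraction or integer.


MR = 111 - 8Q
Set MR = MC: 111 - 8Q = 23
Q* = 11
Substitute into demand:
P* = 111 - 4*11 = 67

67


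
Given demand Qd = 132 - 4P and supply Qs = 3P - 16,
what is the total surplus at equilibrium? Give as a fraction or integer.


Find equilibrium: 132 - 4P = 3P - 16
132 + 16 = 7P
P* = 148/7 = 148/7
Q* = 3*148/7 - 16 = 332/7
Inverse demand: P = 33 - Q/4, so P_max = 33
Inverse supply: P = 16/3 + Q/3, so P_min = 16/3
CS = (1/2) * 332/7 * (33 - 148/7) = 13778/49
PS = (1/2) * 332/7 * (148/7 - 16/3) = 55112/147
TS = CS + PS = 13778/49 + 55112/147 = 13778/21

13778/21


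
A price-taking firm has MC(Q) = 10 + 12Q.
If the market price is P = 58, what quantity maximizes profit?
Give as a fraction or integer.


In perfect competition, profit is maximized where P = MC.
58 = 10 + 12Q
48 = 12Q
Q* = 48/12 = 4

4


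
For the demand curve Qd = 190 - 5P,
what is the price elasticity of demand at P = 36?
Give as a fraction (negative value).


dQ/dP = -5
At P = 36: Q = 190 - 5*36 = 10
E = (dQ/dP)(P/Q) = (-5)(36/10) = -18

-18


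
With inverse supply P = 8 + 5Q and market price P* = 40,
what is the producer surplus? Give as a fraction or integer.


Minimum supply price (at Q=0): P_min = 8
Quantity supplied at P* = 40:
Q* = (40 - 8)/5 = 32/5
PS = (1/2) * Q* * (P* - P_min)
PS = (1/2) * 32/5 * (40 - 8)
PS = (1/2) * 32/5 * 32 = 512/5

512/5


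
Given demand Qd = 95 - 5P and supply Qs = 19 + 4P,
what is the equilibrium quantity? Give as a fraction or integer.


First find equilibrium price:
95 - 5P = 19 + 4P
P* = 76/9 = 76/9
Then substitute into demand:
Q* = 95 - 5 * 76/9 = 475/9

475/9


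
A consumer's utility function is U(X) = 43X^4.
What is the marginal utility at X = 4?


MU = dU/dX = 43*4*X^(4-1)
MU = 172*X^3
At X = 4:
MU = 172 * 4^3
MU = 172 * 64 = 11008

11008


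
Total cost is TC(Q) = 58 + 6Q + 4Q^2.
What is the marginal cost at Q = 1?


MC = dTC/dQ = 6 + 2*4*Q
At Q = 1:
MC = 6 + 8*1
MC = 6 + 8 = 14

14


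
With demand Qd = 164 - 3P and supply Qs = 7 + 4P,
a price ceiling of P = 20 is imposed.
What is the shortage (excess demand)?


At P = 20:
Qd = 164 - 3*20 = 104
Qs = 7 + 4*20 = 87
Shortage = Qd - Qs = 104 - 87 = 17

17


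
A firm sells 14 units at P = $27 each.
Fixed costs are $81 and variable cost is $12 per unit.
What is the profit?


Total Revenue = P * Q = 27 * 14 = $378
Total Cost = FC + VC*Q = 81 + 12*14 = $249
Profit = TR - TC = 378 - 249 = $129

$129


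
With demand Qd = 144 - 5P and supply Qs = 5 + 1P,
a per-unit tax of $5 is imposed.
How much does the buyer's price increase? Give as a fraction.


With a per-unit tax, the buyer's price increase depends on relative slopes.
Supply slope: d = 1, Demand slope: b = 5
Buyer's price increase = d * tax / (b + d)
= 1 * 5 / (5 + 1)
= 5 / 6 = 5/6

5/6


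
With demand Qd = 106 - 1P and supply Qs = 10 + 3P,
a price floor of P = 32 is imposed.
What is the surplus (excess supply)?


At P = 32:
Qd = 106 - 1*32 = 74
Qs = 10 + 3*32 = 106
Surplus = Qs - Qd = 106 - 74 = 32

32


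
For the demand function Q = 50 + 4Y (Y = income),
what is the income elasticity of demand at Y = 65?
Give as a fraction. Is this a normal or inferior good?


dQ/dY = 4
At Y = 65: Q = 50 + 4*65 = 310
Ey = (dQ/dY)(Y/Q) = 4 * 65 / 310 = 26/31
Since Ey > 0, this is a normal good.

26/31 (normal good)


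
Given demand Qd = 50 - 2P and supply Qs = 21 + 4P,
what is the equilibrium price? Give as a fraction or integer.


At equilibrium, Qd = Qs.
50 - 2P = 21 + 4P
50 - 21 = 2P + 4P
29 = 6P
P* = 29/6 = 29/6

29/6


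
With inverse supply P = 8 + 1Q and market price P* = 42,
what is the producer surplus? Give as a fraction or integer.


Minimum supply price (at Q=0): P_min = 8
Quantity supplied at P* = 42:
Q* = (42 - 8)/1 = 34
PS = (1/2) * Q* * (P* - P_min)
PS = (1/2) * 34 * (42 - 8)
PS = (1/2) * 34 * 34 = 578

578


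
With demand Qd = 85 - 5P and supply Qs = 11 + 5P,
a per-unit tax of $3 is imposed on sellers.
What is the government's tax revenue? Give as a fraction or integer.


With tax on sellers, new supply: Qs' = 11 + 5(P - 3)
= 5P - 4
New equilibrium quantity:
Q_new = 81/2
Tax revenue = tax * Q_new = 3 * 81/2 = 243/2

243/2


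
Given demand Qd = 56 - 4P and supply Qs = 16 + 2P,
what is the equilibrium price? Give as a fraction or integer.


At equilibrium, Qd = Qs.
56 - 4P = 16 + 2P
56 - 16 = 4P + 2P
40 = 6P
P* = 40/6 = 20/3

20/3


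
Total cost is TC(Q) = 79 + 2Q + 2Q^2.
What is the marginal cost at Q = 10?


MC = dTC/dQ = 2 + 2*2*Q
At Q = 10:
MC = 2 + 4*10
MC = 2 + 40 = 42

42


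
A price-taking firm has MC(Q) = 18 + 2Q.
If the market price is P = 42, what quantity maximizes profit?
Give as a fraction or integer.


In perfect competition, profit is maximized where P = MC.
42 = 18 + 2Q
24 = 2Q
Q* = 24/2 = 12

12


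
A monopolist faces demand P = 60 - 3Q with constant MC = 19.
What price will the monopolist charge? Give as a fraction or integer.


MR = 60 - 6Q
Set MR = MC: 60 - 6Q = 19
Q* = 41/6
Substitute into demand:
P* = 60 - 3*41/6 = 79/2

79/2


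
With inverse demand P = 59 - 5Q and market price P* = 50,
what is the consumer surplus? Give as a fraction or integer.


Maximum willingness to pay (at Q=0): P_max = 59
Quantity demanded at P* = 50:
Q* = (59 - 50)/5 = 9/5
CS = (1/2) * Q* * (P_max - P*)
CS = (1/2) * 9/5 * (59 - 50)
CS = (1/2) * 9/5 * 9 = 81/10

81/10


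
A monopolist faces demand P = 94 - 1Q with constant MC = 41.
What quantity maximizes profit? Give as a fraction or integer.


TR = P*Q = (94 - 1Q)Q = 94Q - 1Q^2
MR = dTR/dQ = 94 - 2Q
Set MR = MC:
94 - 2Q = 41
53 = 2Q
Q* = 53/2 = 53/2

53/2


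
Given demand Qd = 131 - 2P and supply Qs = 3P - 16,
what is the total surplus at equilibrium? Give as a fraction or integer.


Find equilibrium: 131 - 2P = 3P - 16
131 + 16 = 5P
P* = 147/5 = 147/5
Q* = 3*147/5 - 16 = 361/5
Inverse demand: P = 131/2 - Q/2, so P_max = 131/2
Inverse supply: P = 16/3 + Q/3, so P_min = 16/3
CS = (1/2) * 361/5 * (131/2 - 147/5) = 130321/100
PS = (1/2) * 361/5 * (147/5 - 16/3) = 130321/150
TS = CS + PS = 130321/100 + 130321/150 = 130321/60

130321/60


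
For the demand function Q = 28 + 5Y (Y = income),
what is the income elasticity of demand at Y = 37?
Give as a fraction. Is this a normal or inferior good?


dQ/dY = 5
At Y = 37: Q = 28 + 5*37 = 213
Ey = (dQ/dY)(Y/Q) = 5 * 37 / 213 = 185/213
Since Ey > 0, this is a normal good.

185/213 (normal good)


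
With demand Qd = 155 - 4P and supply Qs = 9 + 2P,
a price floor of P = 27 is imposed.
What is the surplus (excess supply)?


At P = 27:
Qd = 155 - 4*27 = 47
Qs = 9 + 2*27 = 63
Surplus = Qs - Qd = 63 - 47 = 16

16


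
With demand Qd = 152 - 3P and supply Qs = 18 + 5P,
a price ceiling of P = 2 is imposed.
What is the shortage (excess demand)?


At P = 2:
Qd = 152 - 3*2 = 146
Qs = 18 + 5*2 = 28
Shortage = Qd - Qs = 146 - 28 = 118

118


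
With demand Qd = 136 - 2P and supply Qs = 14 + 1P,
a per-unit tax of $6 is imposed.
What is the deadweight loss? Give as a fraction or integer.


Pre-tax equilibrium quantity: Q* = 164/3
Post-tax equilibrium quantity: Q_tax = 152/3
Reduction in quantity: Q* - Q_tax = 4
DWL = (1/2) * tax * (Q* - Q_tax)
DWL = (1/2) * 6 * 4 = 12

12


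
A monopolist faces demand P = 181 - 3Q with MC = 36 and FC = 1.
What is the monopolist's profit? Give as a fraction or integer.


MR = MC: 181 - 6Q = 36
Q* = 145/6
P* = 181 - 3*145/6 = 217/2
Profit = (P* - MC)*Q* - FC
= (217/2 - 36)*145/6 - 1
= 145/2*145/6 - 1
= 21025/12 - 1 = 21013/12

21013/12


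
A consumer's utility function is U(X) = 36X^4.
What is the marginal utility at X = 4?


MU = dU/dX = 36*4*X^(4-1)
MU = 144*X^3
At X = 4:
MU = 144 * 4^3
MU = 144 * 64 = 9216

9216


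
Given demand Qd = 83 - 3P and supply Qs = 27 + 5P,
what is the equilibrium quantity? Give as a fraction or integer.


First find equilibrium price:
83 - 3P = 27 + 5P
P* = 56/8 = 7
Then substitute into demand:
Q* = 83 - 3 * 7 = 62

62


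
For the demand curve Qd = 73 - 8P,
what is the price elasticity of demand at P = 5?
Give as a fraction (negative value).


dQ/dP = -8
At P = 5: Q = 73 - 8*5 = 33
E = (dQ/dP)(P/Q) = (-8)(5/33) = -40/33

-40/33


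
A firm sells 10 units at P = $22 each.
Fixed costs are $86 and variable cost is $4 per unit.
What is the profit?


Total Revenue = P * Q = 22 * 10 = $220
Total Cost = FC + VC*Q = 86 + 4*10 = $126
Profit = TR - TC = 220 - 126 = $94

$94


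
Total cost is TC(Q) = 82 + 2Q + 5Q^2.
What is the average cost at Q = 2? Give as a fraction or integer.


TC(2) = 82 + 2*2 + 5*2^2
TC(2) = 82 + 4 + 20 = 106
AC = TC/Q = 106/2 = 53

53


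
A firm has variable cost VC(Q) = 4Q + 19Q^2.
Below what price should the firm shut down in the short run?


AVC(Q) = VC(Q)/Q = 4 + 19Q
AVC is increasing in Q, so minimum AVC is at Q -> 0+.
Min AVC = 4
The firm should shut down if P < 4.

4


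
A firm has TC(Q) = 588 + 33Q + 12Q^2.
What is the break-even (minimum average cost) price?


AC(Q) = 588/Q + 33 + 12Q
To minimize: dAC/dQ = -588/Q^2 + 12 = 0
Q^2 = 588/12 = 49
Q* = 7
Min AC = 588/7 + 33 + 12*7
Min AC = 84 + 33 + 84 = 201

201


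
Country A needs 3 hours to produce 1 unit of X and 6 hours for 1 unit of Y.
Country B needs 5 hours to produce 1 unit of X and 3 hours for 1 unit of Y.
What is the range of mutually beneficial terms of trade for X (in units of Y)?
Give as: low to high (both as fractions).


Opportunity cost of X for Country A = hours_X / hours_Y = 3/6 = 1/2 units of Y
Opportunity cost of X for Country B = hours_X / hours_Y = 5/3 = 5/3 units of Y
Terms of trade must be between the two opportunity costs.
Range: 1/2 to 5/3

1/2 to 5/3


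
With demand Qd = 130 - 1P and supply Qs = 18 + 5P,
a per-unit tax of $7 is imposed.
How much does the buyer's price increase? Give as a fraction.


With a per-unit tax, the buyer's price increase depends on relative slopes.
Supply slope: d = 5, Demand slope: b = 1
Buyer's price increase = d * tax / (b + d)
= 5 * 7 / (1 + 5)
= 35 / 6 = 35/6

35/6


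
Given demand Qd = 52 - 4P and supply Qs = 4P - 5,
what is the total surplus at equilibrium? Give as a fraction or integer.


Find equilibrium: 52 - 4P = 4P - 5
52 + 5 = 8P
P* = 57/8 = 57/8
Q* = 4*57/8 - 5 = 47/2
Inverse demand: P = 13 - Q/4, so P_max = 13
Inverse supply: P = 5/4 + Q/4, so P_min = 5/4
CS = (1/2) * 47/2 * (13 - 57/8) = 2209/32
PS = (1/2) * 47/2 * (57/8 - 5/4) = 2209/32
TS = CS + PS = 2209/32 + 2209/32 = 2209/16

2209/16


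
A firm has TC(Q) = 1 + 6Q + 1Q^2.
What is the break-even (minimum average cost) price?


AC(Q) = 1/Q + 6 + 1Q
To minimize: dAC/dQ = -1/Q^2 + 1 = 0
Q^2 = 1/1 = 1
Q* = 1
Min AC = 1/1 + 6 + 1*1
Min AC = 1 + 6 + 1 = 8

8


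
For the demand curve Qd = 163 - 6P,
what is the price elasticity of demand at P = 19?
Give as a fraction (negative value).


dQ/dP = -6
At P = 19: Q = 163 - 6*19 = 49
E = (dQ/dP)(P/Q) = (-6)(19/49) = -114/49

-114/49


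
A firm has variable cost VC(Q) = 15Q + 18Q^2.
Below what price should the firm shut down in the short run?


AVC(Q) = VC(Q)/Q = 15 + 18Q
AVC is increasing in Q, so minimum AVC is at Q -> 0+.
Min AVC = 15
The firm should shut down if P < 15.

15


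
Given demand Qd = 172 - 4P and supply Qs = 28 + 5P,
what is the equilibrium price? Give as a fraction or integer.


At equilibrium, Qd = Qs.
172 - 4P = 28 + 5P
172 - 28 = 4P + 5P
144 = 9P
P* = 144/9 = 16

16


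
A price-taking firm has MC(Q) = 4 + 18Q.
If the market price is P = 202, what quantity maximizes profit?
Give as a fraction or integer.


In perfect competition, profit is maximized where P = MC.
202 = 4 + 18Q
198 = 18Q
Q* = 198/18 = 11

11


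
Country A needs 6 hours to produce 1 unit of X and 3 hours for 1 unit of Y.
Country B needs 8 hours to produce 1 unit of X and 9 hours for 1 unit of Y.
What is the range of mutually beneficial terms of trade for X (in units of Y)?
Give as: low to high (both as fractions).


Opportunity cost of X for Country A = hours_X / hours_Y = 6/3 = 2 units of Y
Opportunity cost of X for Country B = hours_X / hours_Y = 8/9 = 8/9 units of Y
Terms of trade must be between the two opportunity costs.
Range: 8/9 to 2

8/9 to 2


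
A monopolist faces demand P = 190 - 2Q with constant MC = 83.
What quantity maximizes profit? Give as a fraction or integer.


TR = P*Q = (190 - 2Q)Q = 190Q - 2Q^2
MR = dTR/dQ = 190 - 4Q
Set MR = MC:
190 - 4Q = 83
107 = 4Q
Q* = 107/4 = 107/4

107/4


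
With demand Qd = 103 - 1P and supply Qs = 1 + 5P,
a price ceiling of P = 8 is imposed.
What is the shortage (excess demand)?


At P = 8:
Qd = 103 - 1*8 = 95
Qs = 1 + 5*8 = 41
Shortage = Qd - Qs = 95 - 41 = 54

54


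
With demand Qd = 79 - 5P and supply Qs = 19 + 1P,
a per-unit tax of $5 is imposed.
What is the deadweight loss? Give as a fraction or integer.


Pre-tax equilibrium quantity: Q* = 29
Post-tax equilibrium quantity: Q_tax = 149/6
Reduction in quantity: Q* - Q_tax = 25/6
DWL = (1/2) * tax * (Q* - Q_tax)
DWL = (1/2) * 5 * 25/6 = 125/12

125/12


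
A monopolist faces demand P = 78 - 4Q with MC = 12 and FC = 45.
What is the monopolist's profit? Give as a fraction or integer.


MR = MC: 78 - 8Q = 12
Q* = 33/4
P* = 78 - 4*33/4 = 45
Profit = (P* - MC)*Q* - FC
= (45 - 12)*33/4 - 45
= 33*33/4 - 45
= 1089/4 - 45 = 909/4

909/4


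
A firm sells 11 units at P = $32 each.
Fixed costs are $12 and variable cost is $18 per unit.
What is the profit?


Total Revenue = P * Q = 32 * 11 = $352
Total Cost = FC + VC*Q = 12 + 18*11 = $210
Profit = TR - TC = 352 - 210 = $142

$142


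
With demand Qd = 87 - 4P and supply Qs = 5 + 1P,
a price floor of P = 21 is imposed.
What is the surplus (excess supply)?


At P = 21:
Qd = 87 - 4*21 = 3
Qs = 5 + 1*21 = 26
Surplus = Qs - Qd = 26 - 3 = 23

23


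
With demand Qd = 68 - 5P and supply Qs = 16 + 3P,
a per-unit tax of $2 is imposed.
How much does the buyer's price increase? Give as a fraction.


With a per-unit tax, the buyer's price increase depends on relative slopes.
Supply slope: d = 3, Demand slope: b = 5
Buyer's price increase = d * tax / (b + d)
= 3 * 2 / (5 + 3)
= 6 / 8 = 3/4

3/4


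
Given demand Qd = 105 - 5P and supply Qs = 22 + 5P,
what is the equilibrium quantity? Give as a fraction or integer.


First find equilibrium price:
105 - 5P = 22 + 5P
P* = 83/10 = 83/10
Then substitute into demand:
Q* = 105 - 5 * 83/10 = 127/2

127/2


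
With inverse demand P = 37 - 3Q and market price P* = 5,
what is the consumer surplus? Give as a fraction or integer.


Maximum willingness to pay (at Q=0): P_max = 37
Quantity demanded at P* = 5:
Q* = (37 - 5)/3 = 32/3
CS = (1/2) * Q* * (P_max - P*)
CS = (1/2) * 32/3 * (37 - 5)
CS = (1/2) * 32/3 * 32 = 512/3

512/3


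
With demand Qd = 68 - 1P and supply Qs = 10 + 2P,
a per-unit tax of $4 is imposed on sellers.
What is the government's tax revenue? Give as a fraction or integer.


With tax on sellers, new supply: Qs' = 10 + 2(P - 4)
= 2 + 2P
New equilibrium quantity:
Q_new = 46
Tax revenue = tax * Q_new = 4 * 46 = 184

184


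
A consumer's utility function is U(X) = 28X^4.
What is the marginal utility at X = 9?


MU = dU/dX = 28*4*X^(4-1)
MU = 112*X^3
At X = 9:
MU = 112 * 9^3
MU = 112 * 729 = 81648

81648


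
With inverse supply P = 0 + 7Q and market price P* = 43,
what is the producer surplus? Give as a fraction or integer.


Minimum supply price (at Q=0): P_min = 0
Quantity supplied at P* = 43:
Q* = (43 - 0)/7 = 43/7
PS = (1/2) * Q* * (P* - P_min)
PS = (1/2) * 43/7 * (43 - 0)
PS = (1/2) * 43/7 * 43 = 1849/14

1849/14


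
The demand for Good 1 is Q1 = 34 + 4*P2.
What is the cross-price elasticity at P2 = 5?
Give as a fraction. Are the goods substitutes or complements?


dQ1/dP2 = 4
At P2 = 5: Q1 = 34 + 4*5 = 54
Exy = (dQ1/dP2)(P2/Q1) = 4 * 5 / 54 = 10/27
Since Exy > 0, the goods are substitutes.

10/27 (substitutes)


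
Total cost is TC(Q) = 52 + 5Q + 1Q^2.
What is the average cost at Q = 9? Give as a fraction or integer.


TC(9) = 52 + 5*9 + 1*9^2
TC(9) = 52 + 45 + 81 = 178
AC = TC/Q = 178/9 = 178/9

178/9


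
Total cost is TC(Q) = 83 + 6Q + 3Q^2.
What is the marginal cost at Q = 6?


MC = dTC/dQ = 6 + 2*3*Q
At Q = 6:
MC = 6 + 6*6
MC = 6 + 36 = 42

42


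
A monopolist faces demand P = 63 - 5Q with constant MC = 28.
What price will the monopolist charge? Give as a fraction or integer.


MR = 63 - 10Q
Set MR = MC: 63 - 10Q = 28
Q* = 7/2
Substitute into demand:
P* = 63 - 5*7/2 = 91/2

91/2


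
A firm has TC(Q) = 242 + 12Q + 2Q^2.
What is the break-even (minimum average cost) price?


AC(Q) = 242/Q + 12 + 2Q
To minimize: dAC/dQ = -242/Q^2 + 2 = 0
Q^2 = 242/2 = 121
Q* = 11
Min AC = 242/11 + 12 + 2*11
Min AC = 22 + 12 + 22 = 56

56


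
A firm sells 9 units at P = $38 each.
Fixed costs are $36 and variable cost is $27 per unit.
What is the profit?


Total Revenue = P * Q = 38 * 9 = $342
Total Cost = FC + VC*Q = 36 + 27*9 = $279
Profit = TR - TC = 342 - 279 = $63

$63


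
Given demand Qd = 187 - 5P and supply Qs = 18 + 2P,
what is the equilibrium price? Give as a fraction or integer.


At equilibrium, Qd = Qs.
187 - 5P = 18 + 2P
187 - 18 = 5P + 2P
169 = 7P
P* = 169/7 = 169/7

169/7


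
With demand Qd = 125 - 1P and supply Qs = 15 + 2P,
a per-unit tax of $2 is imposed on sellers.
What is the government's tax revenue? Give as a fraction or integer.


With tax on sellers, new supply: Qs' = 15 + 2(P - 2)
= 11 + 2P
New equilibrium quantity:
Q_new = 87
Tax revenue = tax * Q_new = 2 * 87 = 174

174


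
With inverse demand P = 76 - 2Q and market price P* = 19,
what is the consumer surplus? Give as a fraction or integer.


Maximum willingness to pay (at Q=0): P_max = 76
Quantity demanded at P* = 19:
Q* = (76 - 19)/2 = 57/2
CS = (1/2) * Q* * (P_max - P*)
CS = (1/2) * 57/2 * (76 - 19)
CS = (1/2) * 57/2 * 57 = 3249/4

3249/4


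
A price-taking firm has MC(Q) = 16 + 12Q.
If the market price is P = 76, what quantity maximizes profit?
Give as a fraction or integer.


In perfect competition, profit is maximized where P = MC.
76 = 16 + 12Q
60 = 12Q
Q* = 60/12 = 5

5


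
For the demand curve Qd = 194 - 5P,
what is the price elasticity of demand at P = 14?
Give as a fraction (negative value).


dQ/dP = -5
At P = 14: Q = 194 - 5*14 = 124
E = (dQ/dP)(P/Q) = (-5)(14/124) = -35/62

-35/62


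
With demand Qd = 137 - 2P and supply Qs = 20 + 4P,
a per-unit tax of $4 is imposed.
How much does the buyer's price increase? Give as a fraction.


With a per-unit tax, the buyer's price increase depends on relative slopes.
Supply slope: d = 4, Demand slope: b = 2
Buyer's price increase = d * tax / (b + d)
= 4 * 4 / (2 + 4)
= 16 / 6 = 8/3

8/3


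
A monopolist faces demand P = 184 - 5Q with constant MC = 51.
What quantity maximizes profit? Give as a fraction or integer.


TR = P*Q = (184 - 5Q)Q = 184Q - 5Q^2
MR = dTR/dQ = 184 - 10Q
Set MR = MC:
184 - 10Q = 51
133 = 10Q
Q* = 133/10 = 133/10

133/10


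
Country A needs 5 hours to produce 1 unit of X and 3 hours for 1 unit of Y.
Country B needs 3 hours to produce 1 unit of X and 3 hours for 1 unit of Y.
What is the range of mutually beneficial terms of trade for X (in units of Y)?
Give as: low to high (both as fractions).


Opportunity cost of X for Country A = hours_X / hours_Y = 5/3 = 5/3 units of Y
Opportunity cost of X for Country B = hours_X / hours_Y = 3/3 = 1 units of Y
Terms of trade must be between the two opportunity costs.
Range: 1 to 5/3

1 to 5/3


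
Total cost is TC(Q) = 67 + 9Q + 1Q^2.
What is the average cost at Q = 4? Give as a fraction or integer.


TC(4) = 67 + 9*4 + 1*4^2
TC(4) = 67 + 36 + 16 = 119
AC = TC/Q = 119/4 = 119/4

119/4


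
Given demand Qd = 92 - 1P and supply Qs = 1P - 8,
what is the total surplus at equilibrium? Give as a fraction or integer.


Find equilibrium: 92 - 1P = 1P - 8
92 + 8 = 2P
P* = 100/2 = 50
Q* = 1*50 - 8 = 42
Inverse demand: P = 92 - Q/1, so P_max = 92
Inverse supply: P = 8 + Q/1, so P_min = 8
CS = (1/2) * 42 * (92 - 50) = 882
PS = (1/2) * 42 * (50 - 8) = 882
TS = CS + PS = 882 + 882 = 1764

1764


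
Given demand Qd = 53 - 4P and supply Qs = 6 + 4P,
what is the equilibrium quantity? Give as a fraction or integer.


First find equilibrium price:
53 - 4P = 6 + 4P
P* = 47/8 = 47/8
Then substitute into demand:
Q* = 53 - 4 * 47/8 = 59/2

59/2


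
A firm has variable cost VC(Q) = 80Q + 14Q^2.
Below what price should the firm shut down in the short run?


AVC(Q) = VC(Q)/Q = 80 + 14Q
AVC is increasing in Q, so minimum AVC is at Q -> 0+.
Min AVC = 80
The firm should shut down if P < 80.

80
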